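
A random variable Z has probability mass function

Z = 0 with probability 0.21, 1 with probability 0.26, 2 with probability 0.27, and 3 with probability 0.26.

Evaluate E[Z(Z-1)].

2.1

E[Z(Z-1)] = Σ z(z-1)·P(Z=z)
 = 0·0.21 + 0·0.26 + 2·0.27 + 6·0.26
 = 0 + 0 + 0.54 + 1.56
 = 2.1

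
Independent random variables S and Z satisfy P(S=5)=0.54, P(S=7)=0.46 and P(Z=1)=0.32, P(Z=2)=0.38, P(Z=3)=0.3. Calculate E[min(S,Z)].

E[min(S,Z)] = Σ_s Σ_z min(s,z) · P(S=s)P(Z=z)
 = 1·0.1728 + 2·0.2052 + 3·0.162 + 1·0.1472 + 2·0.1748 + 3·0.138
 = 0.1728 + 0.4104 + 0.486 + 0.1472 + 0.3496 + 0.414
 = 1.98

1.98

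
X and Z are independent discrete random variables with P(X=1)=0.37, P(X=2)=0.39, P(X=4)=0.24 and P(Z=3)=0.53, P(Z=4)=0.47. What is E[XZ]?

7.3217

E[XZ] = Σ_x Σ_z xz · P(X=x)P(Z=z)
 = 3·0.1961 + 4·0.1739 + 6·0.2067 + 8·0.1833 + 12·0.1272 + 16·0.1128
 = 0.5883 + 0.6956 + 1.2402 + 1.4664 + 1.5264 + 1.8048
 = 7.3217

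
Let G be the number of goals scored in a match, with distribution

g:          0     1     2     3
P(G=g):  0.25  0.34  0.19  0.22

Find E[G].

E[G] = Σ g·P(G=g)
 = 0·0.25 + 1·0.34 + 2·0.19 + 3·0.22
 = 0 + 0.34 + 0.38 + 0.66
 = 1.38

1.38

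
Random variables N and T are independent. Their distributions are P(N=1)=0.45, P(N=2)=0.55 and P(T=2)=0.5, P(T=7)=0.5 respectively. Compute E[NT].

E[NT] = Σ_n Σ_t nt · P(N=n)P(T=t)
 = 2·0.225 + 7·0.225 + 4·0.275 + 14·0.275
 = 0.45 + 1.575 + 1.1 + 3.85
 = 6.975

6.975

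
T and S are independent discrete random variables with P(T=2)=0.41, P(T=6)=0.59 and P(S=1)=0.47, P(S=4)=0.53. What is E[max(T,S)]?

E[max(T,S)] = Σ_t Σ_s max(t,s) · P(T=t)P(S=s)
 = 2·0.1927 + 4·0.2173 + 6·0.2773 + 6·0.3127
 = 0.3854 + 0.8692 + 1.6638 + 1.8762
 = 4.7946

4.7946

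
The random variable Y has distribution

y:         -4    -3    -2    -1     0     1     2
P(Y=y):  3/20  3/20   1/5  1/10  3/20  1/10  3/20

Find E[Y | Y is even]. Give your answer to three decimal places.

-1.077

P(Y is even) = 3/20 + 1/5 + 3/20 + 3/20 = 13/20.
E[Y | Y is even] = [(-4)·3/20 + (-2)·1/5 + 0·3/20 + 2·3/20] / (13/20)
 = -7/10 / (13/20)
 = -14/13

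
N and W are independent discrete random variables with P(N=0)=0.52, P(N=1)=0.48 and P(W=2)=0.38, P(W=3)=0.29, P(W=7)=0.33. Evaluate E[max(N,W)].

3.94

E[max(N,W)] = Σ_n Σ_w max(n,w) · P(N=n)P(W=w)
 = 2·0.1976 + 3·0.1508 + 7·0.1716 + 2·0.1824 + 3·0.1392 + 7·0.1584
 = 0.3952 + 0.4524 + 1.2012 + 0.3648 + 0.4176 + 1.1088
 = 3.94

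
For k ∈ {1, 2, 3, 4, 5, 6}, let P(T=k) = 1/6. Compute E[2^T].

21

E[2^T] = Σ 2^t·P(T=t)
 = 2·1/6 + 4·1/6 + 8·1/6 + 16·1/6 + 32·1/6 + 64·1/6
 = 1/3 + 2/3 + 4/3 + 8/3 + 16/3 + 32/3
 = 21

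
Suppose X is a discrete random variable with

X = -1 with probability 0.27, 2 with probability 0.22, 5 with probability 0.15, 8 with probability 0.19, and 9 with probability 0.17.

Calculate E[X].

3.97

E[X] = Σ x·P(X=x)
 = (-1)·0.27 + 2·0.22 + 5·0.15 + 8·0.19 + 9·0.17
 = (-0.27) + 0.44 + 0.75 + 1.52 + 1.53
 = 3.97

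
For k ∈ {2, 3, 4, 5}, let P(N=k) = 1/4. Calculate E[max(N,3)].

3.75

E[max(N,3)] = Σ max(n,3)·P(N=n)
 = 3·1/4 + 3·1/4 + 4·1/4 + 5·1/4
 = 3/4 + 3/4 + 1 + 5/4
 = 15/4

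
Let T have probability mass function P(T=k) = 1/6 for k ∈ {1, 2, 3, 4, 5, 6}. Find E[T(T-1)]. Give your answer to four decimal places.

E[T(T-1)] = Σ t(t-1)·P(T=t)
 = 0·1/6 + 2·1/6 + 6·1/6 + 12·1/6 + 20·1/6 + 30·1/6
 = 0 + 1/3 + 1 + 2 + 10/3 + 5
 = 35/3

11.6667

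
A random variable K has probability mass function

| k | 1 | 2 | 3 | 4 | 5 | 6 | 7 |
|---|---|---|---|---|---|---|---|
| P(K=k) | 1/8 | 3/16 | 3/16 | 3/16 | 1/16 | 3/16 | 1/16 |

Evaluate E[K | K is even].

P(K is even) = 3/16 + 3/16 + 3/16 = 9/16.
E[K | K is even] = [2·3/16 + 4·3/16 + 6·3/16] / (9/16)
 = 9/4 / (9/16)
 = 4

4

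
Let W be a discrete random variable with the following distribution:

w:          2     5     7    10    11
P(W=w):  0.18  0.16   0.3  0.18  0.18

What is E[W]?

7.04

E[W] = Σ w·P(W=w)
 = 2·0.18 + 5·0.16 + 7·0.3 + 10·0.18 + 11·0.18
 = 0.36 + 0.8 + 2.1 + 1.8 + 1.98
 = 7.04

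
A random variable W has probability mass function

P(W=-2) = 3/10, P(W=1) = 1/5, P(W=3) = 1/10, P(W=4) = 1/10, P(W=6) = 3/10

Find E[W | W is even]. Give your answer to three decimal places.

P(W is even) = 3/10 + 1/10 + 3/10 = 7/10.
E[W | W is even] = [(-2)·3/10 + 4·1/10 + 6·3/10] / (7/10)
 = 8/5 / (7/10)
 = 16/7

2.286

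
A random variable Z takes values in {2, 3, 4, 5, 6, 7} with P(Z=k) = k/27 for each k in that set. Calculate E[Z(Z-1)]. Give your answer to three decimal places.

E[Z(Z-1)] = Σ z(z-1)·P(Z=z)
 = 2·2/27 + 6·1/9 + 12·4/27 + 20·5/27 + 30·2/9 + 42·7/27
 = 4/27 + 2/3 + 16/9 + 100/27 + 20/3 + 98/9
 = 644/27

23.852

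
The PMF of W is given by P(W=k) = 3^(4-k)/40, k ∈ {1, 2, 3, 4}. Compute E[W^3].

E[W^3] = Σ w^3·P(W=w)
 = 1·27/40 + 8·9/40 + 27·3/40 + 64·1/40
 = 27/40 + 9/5 + 81/40 + 8/5
 = 61/10

6.1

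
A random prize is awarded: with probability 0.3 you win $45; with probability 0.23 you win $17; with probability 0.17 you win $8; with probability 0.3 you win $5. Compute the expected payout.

E[payout] = 45·0.3 + 17·0.23 + 8·0.17 + 5·0.3
 = 13.5 + 3.91 + 1.36 + 1.5
 = 20.27

20.27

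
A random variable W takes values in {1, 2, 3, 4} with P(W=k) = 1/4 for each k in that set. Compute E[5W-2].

10.5

E[5W-2] = Σ (5w-2)·P(W=w)
 = 3·1/4 + 8·1/4 + 13·1/4 + 18·1/4
 = 3/4 + 2 + 13/4 + 9/2
 = 21/2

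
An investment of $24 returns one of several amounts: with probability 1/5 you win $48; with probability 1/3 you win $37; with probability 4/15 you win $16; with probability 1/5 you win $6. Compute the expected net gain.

3.4

E[payout] = 48·1/5 + 37·1/3 + 16·4/15 + 6·1/5
 = 48/5 + 37/3 + 64/15 + 6/5
 = 137/5
Net = 137/5 - 24 = 17/5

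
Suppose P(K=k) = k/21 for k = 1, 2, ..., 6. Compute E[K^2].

E[K^2] = Σ k^2·P(K=k)
 = 1·1/21 + 4·2/21 + 9·1/7 + 16·4/21 + 25·5/21 + 36·2/7
 = 1/21 + 8/21 + 9/7 + 64/21 + 125/21 + 72/7
 = 21

21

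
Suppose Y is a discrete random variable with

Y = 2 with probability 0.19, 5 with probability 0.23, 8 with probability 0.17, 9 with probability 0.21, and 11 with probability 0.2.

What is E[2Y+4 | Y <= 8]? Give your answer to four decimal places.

P(Y <= 8) = 0.19 + 0.23 + 0.17 = 0.59.
E[2Y+4 | Y <= 8] = [8·0.19 + 14·0.23 + 20·0.17] / 0.59
 = 8.14 / 0.59
 = 814/59

13.7966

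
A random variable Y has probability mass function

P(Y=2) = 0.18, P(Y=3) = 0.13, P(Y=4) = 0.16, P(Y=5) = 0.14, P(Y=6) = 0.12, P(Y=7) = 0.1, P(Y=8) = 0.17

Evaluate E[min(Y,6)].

4.43

E[min(Y,6)] = Σ min(y,6)·P(Y=y)
 = 2·0.18 + 3·0.13 + 4·0.16 + 5·0.14 + 6·0.12 + 6·0.1 + 6·0.17
 = 0.36 + 0.39 + 0.64 + 0.7 + 0.72 + 0.6 + 1.02
 = 4.43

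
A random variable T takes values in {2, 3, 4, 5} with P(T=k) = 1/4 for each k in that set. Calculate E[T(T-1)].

10

E[T(T-1)] = Σ t(t-1)·P(T=t)
 = 2·1/4 + 6·1/4 + 12·1/4 + 20·1/4
 = 1/2 + 3/2 + 3 + 5
 = 10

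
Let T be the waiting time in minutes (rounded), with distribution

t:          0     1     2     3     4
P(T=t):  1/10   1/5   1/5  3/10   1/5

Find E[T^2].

E[T^2] = Σ t^2·P(T=t)
 = 0·1/10 + 1·1/5 + 4·1/5 + 9·3/10 + 16·1/5
 = 0 + 1/5 + 4/5 + 27/10 + 16/5
 = 69/10

6.9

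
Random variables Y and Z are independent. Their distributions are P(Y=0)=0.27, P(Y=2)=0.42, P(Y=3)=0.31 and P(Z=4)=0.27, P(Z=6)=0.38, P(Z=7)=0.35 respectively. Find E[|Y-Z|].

E[|Y-Z|] = Σ_y Σ_z |y-z| · P(Y=y)P(Z=z)
 = 4·0.0729 + 6·0.1026 + 7·0.0945 + 2·0.1134 + 4·0.1596 + 5·0.147 + 1·0.0837 + 3·0.1178 + 4·0.1085
 = 0.2916 + 0.6156 + 0.6615 + 0.2268 + 0.6384 + 0.735 + 0.0837 + 0.3534 + 0.434
 = 4.04

4.04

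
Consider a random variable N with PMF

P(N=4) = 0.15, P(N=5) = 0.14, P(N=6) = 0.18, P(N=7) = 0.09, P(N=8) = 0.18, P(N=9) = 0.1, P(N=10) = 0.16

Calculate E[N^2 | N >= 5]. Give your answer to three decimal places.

58.835

P(N >= 5) = 0.14 + 0.18 + 0.09 + 0.18 + 0.1 + 0.16 = 0.85.
E[N^2 | N >= 5] = [25·0.14 + 36·0.18 + 49·0.09 + 64·0.18 + 81·0.1 + 100·0.16] / 0.85
 = 50.01 / 0.85
 = 5001/85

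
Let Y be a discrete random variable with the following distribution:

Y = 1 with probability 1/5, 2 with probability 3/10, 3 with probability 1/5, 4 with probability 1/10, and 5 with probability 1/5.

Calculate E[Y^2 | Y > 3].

P(Y > 3) = 1/10 + 1/5 = 3/10.
E[Y^2 | Y > 3] = [16·1/10 + 25·1/5] / (3/10)
 = 33/5 / (3/10)
 = 22

22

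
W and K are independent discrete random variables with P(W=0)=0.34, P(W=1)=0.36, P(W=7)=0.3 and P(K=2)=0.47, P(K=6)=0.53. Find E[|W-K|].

E[|W-K|] = Σ_w Σ_k |w-k| · P(W=w)P(K=k)
 = 2·0.1598 + 6·0.1802 + 1·0.1692 + 5·0.1908 + 5·0.141 + 1·0.159
 = 0.3196 + 1.0812 + 0.1692 + 0.954 + 0.705 + 0.159
 = 3.388

3.388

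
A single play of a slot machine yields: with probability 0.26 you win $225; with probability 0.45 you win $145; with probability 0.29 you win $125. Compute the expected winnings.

E[payout] = 225·0.26 + 145·0.45 + 125·0.29
 = 58.5 + 65.25 + 36.25
 = 160

160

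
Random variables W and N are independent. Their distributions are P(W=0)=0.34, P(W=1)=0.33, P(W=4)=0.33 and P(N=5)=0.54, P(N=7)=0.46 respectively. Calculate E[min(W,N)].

E[min(W,N)] = Σ_w Σ_n min(w,n) · P(W=w)P(N=n)
 = 0·0.1836 + 0·0.1564 + 1·0.1782 + 1·0.1518 + 4·0.1782 + 4·0.1518
 = 0 + 0 + 0.1782 + 0.1518 + 0.7128 + 0.6072
 = 1.65

1.65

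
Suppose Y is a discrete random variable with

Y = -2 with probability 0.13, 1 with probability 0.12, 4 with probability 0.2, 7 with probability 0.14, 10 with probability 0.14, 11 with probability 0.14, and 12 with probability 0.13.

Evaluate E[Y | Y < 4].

P(Y < 4) = 0.13 + 0.12 = 0.25.
E[Y | Y < 4] = [(-2)·0.13 + 1·0.12] / 0.25
 = -0.14 / 0.25
 = -14/25

-0.56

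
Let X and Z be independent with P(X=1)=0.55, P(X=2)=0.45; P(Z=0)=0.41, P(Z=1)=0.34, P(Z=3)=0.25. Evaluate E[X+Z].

2.54

E[X+Z] = Σ_x Σ_z (x+z) · P(X=x)P(Z=z)
 = 1·0.2255 + 2·0.187 + 4·0.1375 + 2·0.1845 + 3·0.153 + 5·0.1125
 = 0.2255 + 0.374 + 0.55 + 0.369 + 0.459 + 0.5625
 = 2.54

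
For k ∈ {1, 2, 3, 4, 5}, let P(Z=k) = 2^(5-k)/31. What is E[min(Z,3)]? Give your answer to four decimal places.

1.7097

E[min(Z,3)] = Σ min(z,3)·P(Z=z)
 = 1·16/31 + 2·8/31 + 3·4/31 + 3·2/31 + 3·1/31
 = 16/31 + 16/31 + 12/31 + 6/31 + 3/31
 = 53/31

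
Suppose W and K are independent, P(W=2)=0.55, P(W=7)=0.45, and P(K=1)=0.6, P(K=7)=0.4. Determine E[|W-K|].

3.05

E[|W-K|] = Σ_w Σ_k |w-k| · P(W=w)P(K=k)
 = 1·0.33 + 5·0.22 + 6·0.27 + 0·0.18
 = 0.33 + 1.1 + 1.62 + 0
 = 3.05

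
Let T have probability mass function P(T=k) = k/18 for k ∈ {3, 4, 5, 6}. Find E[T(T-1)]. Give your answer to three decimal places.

19.222

E[T(T-1)] = Σ t(t-1)·P(T=t)
 = 6·1/6 + 12·2/9 + 20·5/18 + 30·1/3
 = 1 + 8/3 + 50/9 + 10
 = 173/9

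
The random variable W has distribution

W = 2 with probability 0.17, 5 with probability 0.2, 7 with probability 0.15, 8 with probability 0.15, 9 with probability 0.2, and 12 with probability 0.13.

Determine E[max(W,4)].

E[max(W,4)] = Σ max(w,4)·P(W=w)
 = 4·0.17 + 5·0.2 + 7·0.15 + 8·0.15 + 9·0.2 + 12·0.13
 = 0.68 + 1 + 1.05 + 1.2 + 1.8 + 1.56
 = 7.29

7.29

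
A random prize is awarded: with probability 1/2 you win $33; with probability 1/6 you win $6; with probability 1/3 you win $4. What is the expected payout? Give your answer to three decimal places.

18.833

E[payout] = 33·1/2 + 6·1/6 + 4·1/3
 = 33/2 + 1 + 4/3
 = 113/6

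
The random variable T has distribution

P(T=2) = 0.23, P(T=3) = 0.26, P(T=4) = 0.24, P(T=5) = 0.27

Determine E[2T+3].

10.1

E[2T+3] = Σ (2t+3)·P(T=t)
 = 7·0.23 + 9·0.26 + 11·0.24 + 13·0.27
 = 1.61 + 2.34 + 2.64 + 3.51
 = 10.1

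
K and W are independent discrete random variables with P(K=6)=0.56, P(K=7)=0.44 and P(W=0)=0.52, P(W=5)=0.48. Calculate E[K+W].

E[K+W] = Σ_k Σ_w (k+w) · P(K=k)P(W=w)
 = 6·0.2912 + 11·0.2688 + 7·0.2288 + 12·0.2112
 = 1.7472 + 2.9568 + 1.6016 + 2.5344
 = 8.84

8.84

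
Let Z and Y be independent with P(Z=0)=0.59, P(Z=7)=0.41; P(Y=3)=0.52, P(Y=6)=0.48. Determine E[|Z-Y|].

E[|Z-Y|] = Σ_z Σ_y |z-y| · P(Z=z)P(Y=y)
 = 3·0.3068 + 6·0.2832 + 4·0.2132 + 1·0.1968
 = 0.9204 + 1.6992 + 0.8528 + 0.1968
 = 3.6692

3.6692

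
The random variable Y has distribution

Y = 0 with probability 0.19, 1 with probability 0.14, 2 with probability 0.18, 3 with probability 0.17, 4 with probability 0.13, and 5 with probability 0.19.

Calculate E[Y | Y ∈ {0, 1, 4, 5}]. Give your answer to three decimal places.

P(Y ∈ {0, 1, 4, 5}) = 0.19 + 0.14 + 0.13 + 0.19 = 0.65.
E[Y | Y ∈ {0, 1, 4, 5}] = [0·0.19 + 1·0.14 + 4·0.13 + 5·0.19] / 0.65
 = 1.61 / 0.65
 = 161/65

2.477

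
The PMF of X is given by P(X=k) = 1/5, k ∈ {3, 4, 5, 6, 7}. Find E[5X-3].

22

E[5X-3] = Σ (5x-3)·P(X=x)
 = 12·1/5 + 17·1/5 + 22·1/5 + 27·1/5 + 32·1/5
 = 12/5 + 17/5 + 22/5 + 27/5 + 32/5
 = 22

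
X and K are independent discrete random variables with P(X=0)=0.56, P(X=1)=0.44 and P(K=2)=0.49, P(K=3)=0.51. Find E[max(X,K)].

E[max(X,K)] = Σ_x Σ_k max(x,k) · P(X=x)P(K=k)
 = 2·0.2744 + 3·0.2856 + 2·0.2156 + 3·0.2244
 = 0.5488 + 0.8568 + 0.4312 + 0.6732
 = 2.51

2.51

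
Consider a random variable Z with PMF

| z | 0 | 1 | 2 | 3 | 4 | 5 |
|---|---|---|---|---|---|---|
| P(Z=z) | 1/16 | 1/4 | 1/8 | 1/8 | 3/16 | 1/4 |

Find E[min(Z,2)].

1.625

E[min(Z,2)] = Σ min(z,2)·P(Z=z)
 = 0·1/16 + 1·1/4 + 2·1/8 + 2·1/8 + 2·3/16 + 2·1/4
 = 0 + 1/4 + 1/4 + 1/4 + 3/8 + 1/2
 = 13/8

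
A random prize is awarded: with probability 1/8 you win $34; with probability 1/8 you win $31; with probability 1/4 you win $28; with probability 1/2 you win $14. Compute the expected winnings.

E[payout] = 34·1/8 + 31·1/8 + 28·1/4 + 14·1/2
 = 17/4 + 31/8 + 7 + 7
 = 177/8

22.125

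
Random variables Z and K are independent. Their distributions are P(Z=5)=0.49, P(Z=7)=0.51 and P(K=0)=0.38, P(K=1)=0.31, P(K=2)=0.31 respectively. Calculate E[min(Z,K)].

0.93

E[min(Z,K)] = Σ_z Σ_k min(z,k) · P(Z=z)P(K=k)
 = 0·0.1862 + 1·0.1519 + 2·0.1519 + 0·0.1938 + 1·0.1581 + 2·0.1581
 = 0 + 0.1519 + 0.3038 + 0 + 0.1581 + 0.3162
 = 0.93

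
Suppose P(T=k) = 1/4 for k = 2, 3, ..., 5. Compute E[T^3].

E[T^3] = Σ t^3·P(T=t)
 = 8·1/4 + 27·1/4 + 64·1/4 + 125·1/4
 = 2 + 27/4 + 16 + 125/4
 = 56

56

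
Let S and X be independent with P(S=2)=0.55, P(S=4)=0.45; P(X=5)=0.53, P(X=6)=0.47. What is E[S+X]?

8.37

E[S+X] = Σ_s Σ_x (s+x) · P(S=s)P(X=x)
 = 7·0.2915 + 8·0.2585 + 9·0.2385 + 10·0.2115
 = 2.0405 + 2.068 + 2.1465 + 2.115
 = 8.37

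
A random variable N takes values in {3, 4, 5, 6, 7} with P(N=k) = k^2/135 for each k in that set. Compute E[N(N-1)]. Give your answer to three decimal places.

E[N(N-1)] = Σ n(n-1)·P(N=n)
 = 6·1/15 + 12·16/135 + 20·5/27 + 30·4/15 + 42·49/135
 = 2/5 + 64/45 + 100/27 + 8 + 686/45
 = 3884/135

28.770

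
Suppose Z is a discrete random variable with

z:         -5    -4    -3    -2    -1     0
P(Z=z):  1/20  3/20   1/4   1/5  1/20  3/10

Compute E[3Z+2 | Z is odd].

P(Z is odd) = 1/20 + 1/4 + 1/20 = 7/20.
E[3Z+2 | Z is odd] = [(-13)·1/20 + (-7)·1/4 + (-1)·1/20] / (7/20)
 = -49/20 / (7/20)
 = -7

-7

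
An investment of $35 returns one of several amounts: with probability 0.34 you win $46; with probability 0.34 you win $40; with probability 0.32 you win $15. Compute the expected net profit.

E[payout] = 46·0.34 + 40·0.34 + 15·0.32
 = 15.64 + 13.6 + 4.8
 = 34.04
Net = 34.04 - 35 = -0.96

-0.96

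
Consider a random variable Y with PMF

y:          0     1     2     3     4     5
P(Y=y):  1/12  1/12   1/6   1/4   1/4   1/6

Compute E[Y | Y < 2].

P(Y < 2) = 1/12 + 1/12 = 1/6.
E[Y | Y < 2] = [0·1/12 + 1·1/12] / (1/6)
 = 1/12 / (1/6)
 = 1/2

0.5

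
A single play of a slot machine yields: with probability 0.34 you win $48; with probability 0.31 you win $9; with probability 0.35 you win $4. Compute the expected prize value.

20.51

E[payout] = 48·0.34 + 9·0.31 + 4·0.35
 = 16.32 + 2.79 + 1.4
 = 20.51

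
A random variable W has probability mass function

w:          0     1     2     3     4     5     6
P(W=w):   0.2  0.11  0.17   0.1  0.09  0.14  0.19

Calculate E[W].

E[W] = Σ w·P(W=w)
 = 0·0.2 + 1·0.11 + 2·0.17 + 3·0.1 + 4·0.09 + 5·0.14 + 6·0.19
 = 0 + 0.11 + 0.34 + 0.3 + 0.36 + 0.7 + 1.14
 = 2.95

2.95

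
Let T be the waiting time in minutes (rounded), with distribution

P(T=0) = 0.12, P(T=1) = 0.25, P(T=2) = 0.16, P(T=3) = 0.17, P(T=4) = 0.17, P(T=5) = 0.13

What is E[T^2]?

8.39

E[T^2] = Σ t^2·P(T=t)
 = 0·0.12 + 1·0.25 + 4·0.16 + 9·0.17 + 16·0.17 + 25·0.13
 = 0 + 0.25 + 0.64 + 1.53 + 2.72 + 3.25
 = 8.39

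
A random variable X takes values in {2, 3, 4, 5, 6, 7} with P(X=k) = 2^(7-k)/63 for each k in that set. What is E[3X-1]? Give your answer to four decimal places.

E[3X-1] = Σ (3x-1)·P(X=x)
 = 5·32/63 + 8·16/63 + 11·8/63 + 14·4/63 + 17·2/63 + 20·1/63
 = 160/63 + 128/63 + 88/63 + 8/9 + 34/63 + 20/63
 = 54/7

7.7143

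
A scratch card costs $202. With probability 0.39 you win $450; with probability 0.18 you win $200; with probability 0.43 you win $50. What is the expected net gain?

E[payout] = 450·0.39 + 200·0.18 + 50·0.43
 = 175.5 + 36 + 21.5
 = 233
Net = 233 - 202 = 31

31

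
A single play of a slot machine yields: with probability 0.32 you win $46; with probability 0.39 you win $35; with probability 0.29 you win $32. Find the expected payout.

E[payout] = 46·0.32 + 35·0.39 + 32·0.29
 = 14.72 + 13.65 + 9.28
 = 37.65

37.65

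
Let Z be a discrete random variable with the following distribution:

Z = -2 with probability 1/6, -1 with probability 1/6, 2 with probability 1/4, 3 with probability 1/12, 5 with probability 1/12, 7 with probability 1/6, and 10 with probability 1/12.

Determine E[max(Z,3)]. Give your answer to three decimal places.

E[max(Z,3)] = Σ max(z,3)·P(Z=z)
 = 3·1/6 + 3·1/6 + 3·1/4 + 3·1/12 + 5·1/12 + 7·1/6 + 10·1/12
 = 1/2 + 1/2 + 3/4 + 1/4 + 5/12 + 7/6 + 5/6
 = 53/12

4.417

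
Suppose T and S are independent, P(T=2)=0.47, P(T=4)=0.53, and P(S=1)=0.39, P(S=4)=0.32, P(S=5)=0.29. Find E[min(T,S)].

2.2566

E[min(T,S)] = Σ_t Σ_s min(t,s) · P(T=t)P(S=s)
 = 1·0.1833 + 2·0.1504 + 2·0.1363 + 1·0.2067 + 4·0.1696 + 4·0.1537
 = 0.1833 + 0.3008 + 0.2726 + 0.2067 + 0.6784 + 0.6148
 = 2.2566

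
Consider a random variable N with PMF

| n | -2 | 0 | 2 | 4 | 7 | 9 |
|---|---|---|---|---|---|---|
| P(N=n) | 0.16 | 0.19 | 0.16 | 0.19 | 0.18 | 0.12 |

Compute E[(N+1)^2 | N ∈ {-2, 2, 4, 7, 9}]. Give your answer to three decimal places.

36.877

P(N ∈ {-2, 2, 4, 7, 9}) = 0.16 + 0.16 + 0.19 + 0.18 + 0.12 = 0.81.
E[(N+1)^2 | N ∈ {-2, 2, 4, 7, 9}] = [1·0.16 + 9·0.16 + 25·0.19 + 64·0.18 + 100·0.12] / 0.81
 = 29.87 / 0.81
 = 2987/81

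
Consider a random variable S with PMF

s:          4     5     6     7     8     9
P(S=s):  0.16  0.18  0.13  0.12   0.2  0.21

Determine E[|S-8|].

E[|S-8|] = Σ |s-8|·P(S=s)
 = 4·0.16 + 3·0.18 + 2·0.13 + 1·0.12 + 0·0.2 + 1·0.21
 = 0.64 + 0.54 + 0.26 + 0.12 + 0 + 0.21
 = 1.77

1.77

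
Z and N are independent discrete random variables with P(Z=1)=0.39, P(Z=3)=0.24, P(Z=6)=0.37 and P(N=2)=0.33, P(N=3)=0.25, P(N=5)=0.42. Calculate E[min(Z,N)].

E[min(Z,N)] = Σ_z Σ_n min(z,n) · P(Z=z)P(N=n)
 = 1·0.1287 + 1·0.0975 + 1·0.1638 + 2·0.0792 + 3·0.06 + 3·0.1008 + 2·0.1221 + 3·0.0925 + 5·0.1554
 = 0.1287 + 0.0975 + 0.1638 + 0.1584 + 0.18 + 0.3024 + 0.2442 + 0.2775 + 0.777
 = 2.3295

2.3295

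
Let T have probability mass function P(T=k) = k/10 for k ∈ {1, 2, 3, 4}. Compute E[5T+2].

E[5T+2] = Σ (5t+2)·P(T=t)
 = 7·1/10 + 12·1/5 + 17·3/10 + 22·2/5
 = 7/10 + 12/5 + 51/10 + 44/5
 = 17

17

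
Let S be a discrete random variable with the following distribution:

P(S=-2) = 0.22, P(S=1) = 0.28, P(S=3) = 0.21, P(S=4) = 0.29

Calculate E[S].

E[S] = Σ s·P(S=s)
 = (-2)·0.22 + 1·0.28 + 3·0.21 + 4·0.29
 = (-0.44) + 0.28 + 0.63 + 1.16
 = 1.63

1.63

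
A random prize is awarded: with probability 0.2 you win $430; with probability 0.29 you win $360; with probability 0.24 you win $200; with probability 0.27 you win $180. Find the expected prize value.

287

E[payout] = 430·0.2 + 360·0.29 + 200·0.24 + 180·0.27
 = 86 + 104.4 + 48 + 48.6
 = 287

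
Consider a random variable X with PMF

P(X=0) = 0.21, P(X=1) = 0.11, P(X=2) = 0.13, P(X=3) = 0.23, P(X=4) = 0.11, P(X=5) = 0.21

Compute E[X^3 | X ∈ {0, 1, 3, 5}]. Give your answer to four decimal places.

42.8553

P(X ∈ {0, 1, 3, 5}) = 0.21 + 0.11 + 0.23 + 0.21 = 0.76.
E[X^3 | X ∈ {0, 1, 3, 5}] = [0·0.21 + 1·0.11 + 27·0.23 + 125·0.21] / 0.76
 = 32.57 / 0.76
 = 3257/76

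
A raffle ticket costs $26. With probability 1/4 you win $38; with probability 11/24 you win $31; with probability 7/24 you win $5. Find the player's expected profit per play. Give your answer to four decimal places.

-0.8333

E[payout] = 38·1/4 + 31·11/24 + 5·7/24
 = 19/2 + 341/24 + 35/24
 = 151/6
Net = 151/6 - 26 = -5/6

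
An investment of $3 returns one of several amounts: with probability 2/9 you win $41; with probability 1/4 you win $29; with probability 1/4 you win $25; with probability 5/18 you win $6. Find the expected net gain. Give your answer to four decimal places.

E[payout] = 41·2/9 + 29·1/4 + 25·1/4 + 6·5/18
 = 82/9 + 29/4 + 25/4 + 5/3
 = 437/18
Net = 437/18 - 3 = 383/18

21.2778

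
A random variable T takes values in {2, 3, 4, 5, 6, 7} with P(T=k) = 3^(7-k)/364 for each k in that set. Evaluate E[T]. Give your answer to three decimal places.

2.492

E[T] = Σ t·P(T=t)
 = 2·243/364 + 3·81/364 + 4·27/364 + 5·9/364 + 6·3/364 + 7·1/364
 = 243/182 + 243/364 + 27/91 + 45/364 + 9/182 + 1/52
 = 907/364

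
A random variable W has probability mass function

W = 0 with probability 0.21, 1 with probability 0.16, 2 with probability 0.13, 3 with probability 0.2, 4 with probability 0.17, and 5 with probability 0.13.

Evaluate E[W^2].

8.45

E[W^2] = Σ w^2·P(W=w)
 = 0·0.21 + 1·0.16 + 4·0.13 + 9·0.2 + 16·0.17 + 25·0.13
 = 0 + 0.16 + 0.52 + 1.8 + 2.72 + 3.25
 = 8.45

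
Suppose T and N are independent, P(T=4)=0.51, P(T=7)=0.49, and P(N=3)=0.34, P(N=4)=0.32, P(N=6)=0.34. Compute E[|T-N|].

E[|T-N|] = Σ_t Σ_n |t-n| · P(T=t)P(N=n)
 = 1·0.1734 + 0·0.1632 + 2·0.1734 + 4·0.1666 + 3·0.1568 + 1·0.1666
 = 0.1734 + 0 + 0.3468 + 0.6664 + 0.4704 + 0.1666
 = 1.8236

1.8236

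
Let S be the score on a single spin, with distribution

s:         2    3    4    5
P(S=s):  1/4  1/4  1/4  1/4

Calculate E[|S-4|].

E[|S-4|] = Σ |s-4|·P(S=s)
 = 2·1/4 + 1·1/4 + 0·1/4 + 1·1/4
 = 1/2 + 1/4 + 0 + 1/4
 = 1

1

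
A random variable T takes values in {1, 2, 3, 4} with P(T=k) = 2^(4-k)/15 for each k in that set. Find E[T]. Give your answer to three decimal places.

E[T] = Σ t·P(T=t)
 = 1·8/15 + 2·4/15 + 3·2/15 + 4·1/15
 = 8/15 + 8/15 + 2/5 + 4/15
 = 26/15

1.733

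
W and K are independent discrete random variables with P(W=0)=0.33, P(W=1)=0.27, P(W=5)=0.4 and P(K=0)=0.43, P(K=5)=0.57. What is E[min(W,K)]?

1.2939

E[min(W,K)] = Σ_w Σ_k min(w,k) · P(W=w)P(K=k)
 = 0·0.1419 + 0·0.1881 + 0·0.1161 + 1·0.1539 + 0·0.172 + 5·0.228
 = 0 + 0 + 0 + 0.1539 + 0 + 1.14
 = 1.2939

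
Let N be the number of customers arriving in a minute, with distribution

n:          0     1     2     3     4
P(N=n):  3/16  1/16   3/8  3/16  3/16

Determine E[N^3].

E[N^3] = Σ n^3·P(N=n)
 = 0·3/16 + 1·1/16 + 8·3/8 + 27·3/16 + 64·3/16
 = 0 + 1/16 + 3 + 81/16 + 12
 = 161/8

20.125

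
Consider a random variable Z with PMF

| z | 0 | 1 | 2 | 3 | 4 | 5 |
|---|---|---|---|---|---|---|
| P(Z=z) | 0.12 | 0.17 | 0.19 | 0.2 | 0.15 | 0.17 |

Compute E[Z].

2.6

E[Z] = Σ z·P(Z=z)
 = 0·0.12 + 1·0.17 + 2·0.19 + 3·0.2 + 4·0.15 + 5·0.17
 = 0 + 0.17 + 0.38 + 0.6 + 0.6 + 0.85
 = 2.6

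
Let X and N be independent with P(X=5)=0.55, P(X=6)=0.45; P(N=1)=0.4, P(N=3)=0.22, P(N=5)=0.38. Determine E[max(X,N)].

E[max(X,N)] = Σ_x Σ_n max(x,n) · P(X=x)P(N=n)
 = 5·0.22 + 5·0.121 + 5·0.209 + 6·0.18 + 6·0.099 + 6·0.171
 = 1.1 + 0.605 + 1.045 + 1.08 + 0.594 + 1.026
 = 5.45

5.45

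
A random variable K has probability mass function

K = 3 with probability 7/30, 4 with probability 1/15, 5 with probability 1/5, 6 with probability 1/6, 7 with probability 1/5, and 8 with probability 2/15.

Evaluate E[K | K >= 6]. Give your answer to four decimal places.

P(K >= 6) = 1/6 + 1/5 + 2/15 = 1/2.
E[K | K >= 6] = [6·1/6 + 7·1/5 + 8·2/15] / (1/2)
 = 52/15 / (1/2)
 = 104/15

6.9333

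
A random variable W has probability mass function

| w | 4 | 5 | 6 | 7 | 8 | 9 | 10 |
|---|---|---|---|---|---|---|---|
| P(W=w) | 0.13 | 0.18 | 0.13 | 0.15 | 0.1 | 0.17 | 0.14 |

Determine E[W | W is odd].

P(W is odd) = 0.18 + 0.15 + 0.17 = 0.5.
E[W | W is odd] = [5·0.18 + 7·0.15 + 9·0.17] / 0.5
 = 3.48 / 0.5
 = 174/25

6.96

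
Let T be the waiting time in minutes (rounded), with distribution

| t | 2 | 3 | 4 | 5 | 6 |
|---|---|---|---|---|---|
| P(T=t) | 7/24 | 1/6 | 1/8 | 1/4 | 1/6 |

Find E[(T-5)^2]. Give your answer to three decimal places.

E[(T-5)^2] = Σ (t-5)^2·P(T=t)
 = 9·7/24 + 4·1/6 + 1·1/8 + 0·1/4 + 1·1/6
 = 21/8 + 2/3 + 1/8 + 0 + 1/6
 = 43/12

3.583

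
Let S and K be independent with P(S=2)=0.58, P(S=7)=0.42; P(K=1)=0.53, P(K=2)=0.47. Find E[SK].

E[SK] = Σ_s Σ_k sk · P(S=s)P(K=k)
 = 2·0.3074 + 4·0.2726 + 7·0.2226 + 14·0.1974
 = 0.6148 + 1.0904 + 1.5582 + 2.7636
 = 6.027

6.027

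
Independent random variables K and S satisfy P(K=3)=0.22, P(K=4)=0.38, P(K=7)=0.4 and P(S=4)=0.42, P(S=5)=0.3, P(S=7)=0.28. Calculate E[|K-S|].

1.648

E[|K-S|] = Σ_k Σ_s |k-s| · P(K=k)P(S=s)
 = 1·0.0924 + 2·0.066 + 4·0.0616 + 0·0.1596 + 1·0.114 + 3·0.1064 + 3·0.168 + 2·0.12 + 0·0.112
 = 0.0924 + 0.132 + 0.2464 + 0 + 0.114 + 0.3192 + 0.504 + 0.24 + 0
 = 1.648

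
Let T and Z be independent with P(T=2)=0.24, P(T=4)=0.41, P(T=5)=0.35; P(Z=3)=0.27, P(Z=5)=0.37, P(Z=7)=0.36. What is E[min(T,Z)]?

E[min(T,Z)] = Σ_t Σ_z min(t,z) · P(T=t)P(Z=z)
 = 2·0.0648 + 2·0.0888 + 2·0.0864 + 3·0.1107 + 4·0.1517 + 4·0.1476 + 3·0.0945 + 5·0.1295 + 5·0.126
 = 0.1296 + 0.1776 + 0.1728 + 0.3321 + 0.6068 + 0.5904 + 0.2835 + 0.6475 + 0.63
 = 3.5703

3.5703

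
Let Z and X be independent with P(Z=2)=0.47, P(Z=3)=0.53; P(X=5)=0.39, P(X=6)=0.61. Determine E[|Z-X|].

3.08

E[|Z-X|] = Σ_z Σ_x |z-x| · P(Z=z)P(X=x)
 = 3·0.1833 + 4·0.2867 + 2·0.2067 + 3·0.3233
 = 0.5499 + 1.1468 + 0.4134 + 0.9699
 = 3.08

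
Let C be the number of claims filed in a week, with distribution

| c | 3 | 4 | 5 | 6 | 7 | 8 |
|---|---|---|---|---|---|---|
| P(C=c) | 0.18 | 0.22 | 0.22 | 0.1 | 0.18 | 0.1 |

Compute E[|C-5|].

1.34

E[|C-5|] = Σ |c-5|·P(C=c)
 = 2·0.18 + 1·0.22 + 0·0.22 + 1·0.1 + 2·0.18 + 3·0.1
 = 0.36 + 0.22 + 0 + 0.1 + 0.36 + 0.3
 = 1.34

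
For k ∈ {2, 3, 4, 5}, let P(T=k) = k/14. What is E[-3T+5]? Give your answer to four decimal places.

-6.5714

E[-3T+5] = Σ (-3t+5)·P(T=t)
 = (-1)·1/7 + (-4)·3/14 + (-7)·2/7 + (-10)·5/14
 = (-1/7) + (-6/7) + (-2) + (-25/7)
 = -46/7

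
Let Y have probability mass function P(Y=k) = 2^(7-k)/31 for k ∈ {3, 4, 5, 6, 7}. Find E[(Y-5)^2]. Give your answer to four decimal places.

2.5161

E[(Y-5)^2] = Σ (y-5)^2·P(Y=y)
 = 4·16/31 + 1·8/31 + 0·4/31 + 1·2/31 + 4·1/31
 = 64/31 + 8/31 + 0 + 2/31 + 4/31
 = 78/31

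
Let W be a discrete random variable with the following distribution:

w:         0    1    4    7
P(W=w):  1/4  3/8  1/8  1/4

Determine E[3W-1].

E[3W-1] = Σ (3w-1)·P(W=w)
 = (-1)·1/4 + 2·3/8 + 11·1/8 + 20·1/4
 = (-1/4) + 3/4 + 11/8 + 5
 = 55/8

6.875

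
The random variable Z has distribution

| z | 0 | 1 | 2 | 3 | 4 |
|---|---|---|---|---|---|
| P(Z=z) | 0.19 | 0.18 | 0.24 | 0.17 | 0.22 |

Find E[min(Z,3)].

1.83

E[min(Z,3)] = Σ min(z,3)·P(Z=z)
 = 0·0.19 + 1·0.18 + 2·0.24 + 3·0.17 + 3·0.22
 = 0 + 0.18 + 0.48 + 0.51 + 0.66
 = 1.83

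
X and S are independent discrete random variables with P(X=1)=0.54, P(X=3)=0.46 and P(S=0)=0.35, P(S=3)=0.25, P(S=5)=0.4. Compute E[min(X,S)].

E[min(X,S)] = Σ_x Σ_s min(x,s) · P(X=x)P(S=s)
 = 0·0.189 + 1·0.135 + 1·0.216 + 0·0.161 + 3·0.115 + 3·0.184
 = 0 + 0.135 + 0.216 + 0 + 0.345 + 0.552
 = 1.248

1.248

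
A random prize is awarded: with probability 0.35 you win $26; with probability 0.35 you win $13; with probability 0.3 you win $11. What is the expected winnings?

16.95

E[payout] = 26·0.35 + 13·0.35 + 11·0.3
 = 9.1 + 4.55 + 3.3
 = 16.95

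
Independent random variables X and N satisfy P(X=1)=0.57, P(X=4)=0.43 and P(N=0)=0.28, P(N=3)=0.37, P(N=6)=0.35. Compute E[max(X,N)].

E[max(X,N)] = Σ_x Σ_n max(x,n) · P(X=x)P(N=n)
 = 1·0.1596 + 3·0.2109 + 6·0.1995 + 4·0.1204 + 4·0.1591 + 6·0.1505
 = 0.1596 + 0.6327 + 1.197 + 0.4816 + 0.6364 + 0.903
 = 4.0103

4.0103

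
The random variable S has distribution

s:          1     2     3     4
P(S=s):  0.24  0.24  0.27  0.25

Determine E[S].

2.53

E[S] = Σ s·P(S=s)
 = 1·0.24 + 2·0.24 + 3·0.27 + 4·0.25
 = 0.24 + 0.48 + 0.81 + 1
 = 2.53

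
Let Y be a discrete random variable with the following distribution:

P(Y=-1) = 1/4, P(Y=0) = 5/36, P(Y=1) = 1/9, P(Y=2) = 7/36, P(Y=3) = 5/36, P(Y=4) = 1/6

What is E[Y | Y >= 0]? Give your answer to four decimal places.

P(Y >= 0) = 5/36 + 1/9 + 7/36 + 5/36 + 1/6 = 3/4.
E[Y | Y >= 0] = [0·5/36 + 1·1/9 + 2·7/36 + 3·5/36 + 4·1/6] / (3/4)
 = 19/12 / (3/4)
 = 19/9

2.1111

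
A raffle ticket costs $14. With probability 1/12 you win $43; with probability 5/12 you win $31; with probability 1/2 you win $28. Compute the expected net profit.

E[payout] = 43·1/12 + 31·5/12 + 28·1/2
 = 43/12 + 155/12 + 14
 = 61/2
Net = 61/2 - 14 = 33/2

16.5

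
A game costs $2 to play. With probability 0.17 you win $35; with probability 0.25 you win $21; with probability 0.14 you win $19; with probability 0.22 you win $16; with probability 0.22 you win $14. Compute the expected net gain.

E[payout] = 35·0.17 + 21·0.25 + 19·0.14 + 16·0.22 + 14·0.22
 = 5.95 + 5.25 + 2.66 + 3.52 + 3.08
 = 20.46
Net = 20.46 - 2 = 18.46

18.46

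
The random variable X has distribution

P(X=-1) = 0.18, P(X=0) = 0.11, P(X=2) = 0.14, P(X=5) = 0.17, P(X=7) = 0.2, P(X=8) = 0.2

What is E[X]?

E[X] = Σ x·P(X=x)
 = (-1)·0.18 + 0·0.11 + 2·0.14 + 5·0.17 + 7·0.2 + 8·0.2
 = (-0.18) + 0 + 0.28 + 0.85 + 1.4 + 1.6
 = 3.95

3.95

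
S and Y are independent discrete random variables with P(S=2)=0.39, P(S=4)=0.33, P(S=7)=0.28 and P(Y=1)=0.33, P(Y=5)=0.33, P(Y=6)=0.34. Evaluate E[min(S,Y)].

2.7702

E[min(S,Y)] = Σ_s Σ_y min(s,y) · P(S=s)P(Y=y)
 = 1·0.1287 + 2·0.1287 + 2·0.1326 + 1·0.1089 + 4·0.1089 + 4·0.1122 + 1·0.0924 + 5·0.0924 + 6·0.0952
 = 0.1287 + 0.2574 + 0.2652 + 0.1089 + 0.4356 + 0.4488 + 0.0924 + 0.462 + 0.5712
 = 2.7702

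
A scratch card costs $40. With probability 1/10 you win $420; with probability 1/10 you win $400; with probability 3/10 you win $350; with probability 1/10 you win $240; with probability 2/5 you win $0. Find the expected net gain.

E[payout] = 420·1/10 + 400·1/10 + 350·3/10 + 240·1/10 + 0·2/5
 = 42 + 40 + 105 + 24 + 0
 = 211
Net = 211 - 40 = 171

171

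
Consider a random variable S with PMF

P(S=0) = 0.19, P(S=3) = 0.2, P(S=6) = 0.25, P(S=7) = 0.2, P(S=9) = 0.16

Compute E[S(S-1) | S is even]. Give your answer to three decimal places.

P(S is even) = 0.19 + 0.25 = 0.44.
E[S(S-1) | S is even] = [0·0.19 + 30·0.25] / 0.44
 = 7.5 / 0.44
 = 375/22

17.045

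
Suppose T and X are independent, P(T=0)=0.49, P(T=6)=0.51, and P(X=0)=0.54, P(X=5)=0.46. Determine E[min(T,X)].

E[min(T,X)] = Σ_t Σ_x min(t,x) · P(T=t)P(X=x)
 = 0·0.2646 + 0·0.2254 + 0·0.2754 + 5·0.2346
 = 0 + 0 + 0 + 1.173
 = 1.173

1.173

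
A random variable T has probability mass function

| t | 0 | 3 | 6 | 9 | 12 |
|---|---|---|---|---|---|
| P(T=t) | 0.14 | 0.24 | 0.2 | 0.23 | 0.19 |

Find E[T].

E[T] = Σ t·P(T=t)
 = 0·0.14 + 3·0.24 + 6·0.2 + 9·0.23 + 12·0.19
 = 0 + 0.72 + 1.2 + 2.07 + 2.28
 = 6.27

6.27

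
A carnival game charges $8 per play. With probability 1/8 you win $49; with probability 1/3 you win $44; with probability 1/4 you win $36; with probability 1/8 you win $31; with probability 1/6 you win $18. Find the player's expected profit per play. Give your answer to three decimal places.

E[payout] = 49·1/8 + 44·1/3 + 36·1/4 + 31·1/8 + 18·1/6
 = 49/8 + 44/3 + 9 + 31/8 + 3
 = 110/3
Net = 110/3 - 8 = 86/3

28.667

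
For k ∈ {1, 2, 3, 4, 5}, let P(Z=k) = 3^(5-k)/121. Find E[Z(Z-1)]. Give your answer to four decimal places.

E[Z(Z-1)] = Σ z(z-1)·P(Z=z)
 = 0·81/121 + 2·27/121 + 6·9/121 + 12·3/121 + 20·1/121
 = 0 + 54/121 + 54/121 + 36/121 + 20/121
 = 164/121

1.3554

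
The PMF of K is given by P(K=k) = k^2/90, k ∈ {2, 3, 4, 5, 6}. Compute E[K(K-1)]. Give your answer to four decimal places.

E[K(K-1)] = Σ k(k-1)·P(K=k)
 = 2·2/45 + 6·1/10 + 12·8/45 + 20·5/18 + 30·2/5
 = 4/45 + 3/5 + 32/15 + 50/9 + 12
 = 917/45

20.3778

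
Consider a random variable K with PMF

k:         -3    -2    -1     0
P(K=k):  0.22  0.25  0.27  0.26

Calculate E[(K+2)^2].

E[(K+2)^2] = Σ (k+2)^2·P(K=k)
 = 1·0.22 + 0·0.25 + 1·0.27 + 4·0.26
 = 0.22 + 0 + 0.27 + 1.04
 = 1.53

1.53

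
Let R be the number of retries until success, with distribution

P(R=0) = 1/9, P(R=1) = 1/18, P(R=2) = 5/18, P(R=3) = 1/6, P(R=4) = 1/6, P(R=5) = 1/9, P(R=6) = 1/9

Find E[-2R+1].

-5

E[-2R+1] = Σ (-2r+1)·P(R=r)
 = 1·1/9 + (-1)·1/18 + (-3)·5/18 + (-5)·1/6 + (-7)·1/6 + (-9)·1/9 + (-11)·1/9
 = 1/9 + (-1/18) + (-5/6) + (-5/6) + (-7/6) + (-1) + (-11/9)
 = -5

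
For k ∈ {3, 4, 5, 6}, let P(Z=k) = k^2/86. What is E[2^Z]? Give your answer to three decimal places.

39.907

E[2^Z] = Σ 2^z·P(Z=z)
 = 8·9/86 + 16·8/43 + 32·25/86 + 64·18/43
 = 36/43 + 128/43 + 400/43 + 1152/43
 = 1716/43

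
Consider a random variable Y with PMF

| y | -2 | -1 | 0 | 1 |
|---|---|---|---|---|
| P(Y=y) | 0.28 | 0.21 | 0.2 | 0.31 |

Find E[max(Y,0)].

E[max(Y,0)] = Σ max(y,0)·P(Y=y)
 = 0·0.28 + 0·0.21 + 0·0.2 + 1·0.31
 = 0 + 0 + 0 + 0.31
 = 0.31

0.31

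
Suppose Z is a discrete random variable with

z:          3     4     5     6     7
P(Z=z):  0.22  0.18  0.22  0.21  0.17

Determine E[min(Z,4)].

E[min(Z,4)] = Σ min(z,4)·P(Z=z)
 = 3·0.22 + 4·0.18 + 4·0.22 + 4·0.21 + 4·0.17
 = 0.66 + 0.72 + 0.88 + 0.84 + 0.68
 = 3.78

3.78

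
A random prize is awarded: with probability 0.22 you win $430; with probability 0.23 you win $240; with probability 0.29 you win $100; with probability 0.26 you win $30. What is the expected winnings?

186.6

E[payout] = 430·0.22 + 240·0.23 + 100·0.29 + 30·0.26
 = 94.6 + 55.2 + 29 + 7.8
 = 186.6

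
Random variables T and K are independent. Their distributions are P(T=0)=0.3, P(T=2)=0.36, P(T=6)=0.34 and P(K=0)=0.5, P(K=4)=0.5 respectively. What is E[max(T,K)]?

3.72

E[max(T,K)] = Σ_t Σ_k max(t,k) · P(T=t)P(K=k)
 = 0·0.15 + 4·0.15 + 2·0.18 + 4·0.18 + 6·0.17 + 6·0.17
 = 0 + 0.6 + 0.36 + 0.72 + 1.02 + 1.02
 = 3.72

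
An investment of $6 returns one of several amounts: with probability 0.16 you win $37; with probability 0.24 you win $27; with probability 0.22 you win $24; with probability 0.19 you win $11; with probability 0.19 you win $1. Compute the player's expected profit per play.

13.96

E[payout] = 37·0.16 + 27·0.24 + 24·0.22 + 11·0.19 + 1·0.19
 = 5.92 + 6.48 + 5.28 + 2.09 + 0.19
 = 19.96
Net = 19.96 - 6 = 13.96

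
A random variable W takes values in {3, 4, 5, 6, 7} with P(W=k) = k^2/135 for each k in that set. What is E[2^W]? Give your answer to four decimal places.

E[2^W] = Σ 2^w·P(W=w)
 = 8·1/15 + 16·16/135 + 32·5/27 + 64·4/15 + 128·49/135
 = 8/15 + 256/135 + 160/27 + 256/15 + 6272/135
 = 9704/135

71.8815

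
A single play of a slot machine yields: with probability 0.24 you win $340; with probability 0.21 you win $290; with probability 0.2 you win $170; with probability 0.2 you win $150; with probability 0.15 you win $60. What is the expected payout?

E[payout] = 340·0.24 + 290·0.21 + 170·0.2 + 150·0.2 + 60·0.15
 = 81.6 + 60.9 + 34 + 30 + 9
 = 215.5

215.5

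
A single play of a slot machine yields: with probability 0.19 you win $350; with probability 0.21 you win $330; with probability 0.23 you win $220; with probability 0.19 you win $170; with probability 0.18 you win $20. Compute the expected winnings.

222.3

E[payout] = 350·0.19 + 330·0.21 + 220·0.23 + 170·0.19 + 20·0.18
 = 66.5 + 69.3 + 50.6 + 32.3 + 3.6
 = 222.3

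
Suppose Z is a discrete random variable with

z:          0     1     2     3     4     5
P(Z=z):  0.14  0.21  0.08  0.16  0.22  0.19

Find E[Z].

2.68

E[Z] = Σ z·P(Z=z)
 = 0·0.14 + 1·0.21 + 2·0.08 + 3·0.16 + 4·0.22 + 5·0.19
 = 0 + 0.21 + 0.16 + 0.48 + 0.88 + 0.95
 = 2.68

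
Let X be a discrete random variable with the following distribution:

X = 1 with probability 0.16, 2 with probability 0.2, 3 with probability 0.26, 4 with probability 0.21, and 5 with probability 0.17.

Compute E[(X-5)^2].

E[(X-5)^2] = Σ (x-5)^2·P(X=x)
 = 16·0.16 + 9·0.2 + 4·0.26 + 1·0.21 + 0·0.17
 = 2.56 + 1.8 + 1.04 + 0.21 + 0
 = 5.61

5.61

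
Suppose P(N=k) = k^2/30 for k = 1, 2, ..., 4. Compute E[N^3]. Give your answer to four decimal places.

E[N^3] = Σ n^3·P(N=n)
 = 1·1/30 + 8·2/15 + 27·3/10 + 64·8/15
 = 1/30 + 16/15 + 81/10 + 512/15
 = 130/3

43.3333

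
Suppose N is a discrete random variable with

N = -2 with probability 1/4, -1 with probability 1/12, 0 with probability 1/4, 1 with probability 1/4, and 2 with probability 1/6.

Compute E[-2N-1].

-1

E[-2N-1] = Σ (-2n-1)·P(N=n)
 = 3·1/4 + 1·1/12 + (-1)·1/4 + (-3)·1/4 + (-5)·1/6
 = 3/4 + 1/12 + (-1/4) + (-3/4) + (-5/6)
 = -1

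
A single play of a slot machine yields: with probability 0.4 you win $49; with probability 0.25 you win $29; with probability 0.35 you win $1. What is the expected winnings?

E[payout] = 49·0.4 + 29·0.25 + 1·0.35
 = 19.6 + 7.25 + 0.35
 = 27.2

27.2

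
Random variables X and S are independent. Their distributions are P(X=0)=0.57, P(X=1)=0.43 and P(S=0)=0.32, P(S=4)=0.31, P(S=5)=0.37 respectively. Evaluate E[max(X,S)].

3.2276

E[max(X,S)] = Σ_x Σ_s max(x,s) · P(X=x)P(S=s)
 = 0·0.1824 + 4·0.1767 + 5·0.2109 + 1·0.1376 + 4·0.1333 + 5·0.1591
 = 0 + 0.7068 + 1.0545 + 0.1376 + 0.5332 + 0.7955
 = 3.2276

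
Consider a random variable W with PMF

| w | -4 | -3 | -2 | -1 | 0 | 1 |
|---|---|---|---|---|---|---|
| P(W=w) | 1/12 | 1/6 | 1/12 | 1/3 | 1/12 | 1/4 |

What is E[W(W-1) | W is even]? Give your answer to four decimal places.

P(W is even) = 1/12 + 1/12 + 1/12 = 1/4.
E[W(W-1) | W is even] = [20·1/12 + 6·1/12 + 0·1/12] / (1/4)
 = 13/6 / (1/4)
 = 26/3

8.6667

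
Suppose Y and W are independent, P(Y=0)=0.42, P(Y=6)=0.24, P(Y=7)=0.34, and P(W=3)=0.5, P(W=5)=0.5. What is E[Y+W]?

7.82

E[Y+W] = Σ_y Σ_w (y+w) · P(Y=y)P(W=w)
 = 3·0.21 + 5·0.21 + 9·0.12 + 11·0.12 + 10·0.17 + 12·0.17
 = 0.63 + 1.05 + 1.08 + 1.32 + 1.7 + 2.04
 = 7.82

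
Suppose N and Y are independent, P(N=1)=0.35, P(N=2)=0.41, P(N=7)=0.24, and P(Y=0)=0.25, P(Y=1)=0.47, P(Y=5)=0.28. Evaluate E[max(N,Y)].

3.5864

E[max(N,Y)] = Σ_n Σ_y max(n,y) · P(N=n)P(Y=y)
 = 1·0.0875 + 1·0.1645 + 5·0.098 + 2·0.1025 + 2·0.1927 + 5·0.1148 + 7·0.06 + 7·0.1128 + 7·0.0672
 = 0.0875 + 0.1645 + 0.49 + 0.205 + 0.3854 + 0.574 + 0.42 + 0.7896 + 0.4704
 = 3.5864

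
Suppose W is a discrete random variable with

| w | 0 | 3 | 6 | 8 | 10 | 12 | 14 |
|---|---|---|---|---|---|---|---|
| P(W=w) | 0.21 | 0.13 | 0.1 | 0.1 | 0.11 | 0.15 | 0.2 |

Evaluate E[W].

7.49

E[W] = Σ w·P(W=w)
 = 0·0.21 + 3·0.13 + 6·0.1 + 8·0.1 + 10·0.11 + 12·0.15 + 14·0.2
 = 0 + 0.39 + 0.6 + 0.8 + 1.1 + 1.8 + 2.8
 = 7.49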